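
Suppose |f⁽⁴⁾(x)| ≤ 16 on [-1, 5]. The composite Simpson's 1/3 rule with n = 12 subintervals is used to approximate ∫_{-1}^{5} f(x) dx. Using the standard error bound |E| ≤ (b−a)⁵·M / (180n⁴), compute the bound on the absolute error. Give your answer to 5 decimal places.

|E| ≤ (6)⁵·16 / (180·12⁴) = 124416/3732480 = 0.03333.

0.03333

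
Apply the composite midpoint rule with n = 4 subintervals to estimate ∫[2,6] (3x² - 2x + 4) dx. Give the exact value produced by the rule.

h = (6 − 2)/4 = 1.
Midpoints m₁,…,m₄ = 2.5, 3.5, 4.5, 5.5.
f(m₁)=17.75, f(m₂)=33.75, f(m₃)=55.75, f(m₄)=83.75.
h·[f(m₁) + f(m₂) + f(m₃) + f(m₄)] = 1·(191) = 191.

191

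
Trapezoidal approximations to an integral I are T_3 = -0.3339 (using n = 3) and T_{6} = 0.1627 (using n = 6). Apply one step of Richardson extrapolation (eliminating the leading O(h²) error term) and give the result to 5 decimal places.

0.32823

R = (4·T_{6} − T_3) / 3 = (4·0.1627 − (-0.3339))/3 = (0.9847)/3 = 0.32823.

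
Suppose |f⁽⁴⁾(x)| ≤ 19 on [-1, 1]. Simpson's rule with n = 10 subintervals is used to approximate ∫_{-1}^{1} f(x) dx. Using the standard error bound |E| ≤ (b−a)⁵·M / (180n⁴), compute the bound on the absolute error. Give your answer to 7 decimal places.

0.0003378

|E| ≤ (2)⁵·19 / (180·10⁴) = 608/1800000 = 0.0003378.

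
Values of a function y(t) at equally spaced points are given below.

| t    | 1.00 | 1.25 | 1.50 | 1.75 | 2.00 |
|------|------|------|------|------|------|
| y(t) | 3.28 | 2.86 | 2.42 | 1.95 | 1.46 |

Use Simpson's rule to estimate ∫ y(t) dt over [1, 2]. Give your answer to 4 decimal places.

2.4017

h = 0.25, n = 4.
(h/3)·[y₀ + 4y₁ + 2y₂ + 4y₃ + y₄] = 0.083333·(28.82) = 2.4017.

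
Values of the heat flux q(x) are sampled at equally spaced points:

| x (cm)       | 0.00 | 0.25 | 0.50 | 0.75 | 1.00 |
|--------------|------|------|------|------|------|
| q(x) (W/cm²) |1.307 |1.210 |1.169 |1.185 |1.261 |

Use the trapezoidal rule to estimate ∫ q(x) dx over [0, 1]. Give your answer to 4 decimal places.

h = 0.25, n = 4.
(h/2)·[y₀ + 2y₁ + 2y₂ + 2y₃ + y₄] = 0.125·(9.696) = 1.2120.

1.2120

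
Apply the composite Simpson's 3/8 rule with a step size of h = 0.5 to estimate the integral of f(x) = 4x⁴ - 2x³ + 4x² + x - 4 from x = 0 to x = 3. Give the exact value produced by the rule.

h = (3 − 0)/6 = 0.5.
Nodes x₀,…,x₆ = 0, 0.5, 1, 1.5, 2, 2.5, 3.
f(x) = 4x⁴ - 2x³ + 4x² + x - 4: f₀=-4, f₁=-2.5, f₂=3, f₃=20, f₄=62, f₅=148.5, f₆=305.
(3h/8)·[f₀ + 3f₁ + 3f₂ + 2f₃ + 3f₄ + 3f₅ + f₆] = 0.1875·(974) = 182.625.

182.625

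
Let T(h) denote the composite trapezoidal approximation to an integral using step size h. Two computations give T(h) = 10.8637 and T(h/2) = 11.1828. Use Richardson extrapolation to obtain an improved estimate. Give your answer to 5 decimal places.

R = (4·T(h/2) − T(h)) / 3 = (4·11.1828 − 10.8637)/3 = (33.8675)/3 = 11.28917.

11.28917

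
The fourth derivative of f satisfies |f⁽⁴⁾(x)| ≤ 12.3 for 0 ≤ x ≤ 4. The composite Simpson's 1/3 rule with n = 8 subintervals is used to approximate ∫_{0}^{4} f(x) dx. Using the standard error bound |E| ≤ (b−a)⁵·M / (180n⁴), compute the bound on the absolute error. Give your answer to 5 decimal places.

0.01708

|E| ≤ (4)⁵·12.3 / (180·8⁴) = 12595.2/737280 = 0.01708.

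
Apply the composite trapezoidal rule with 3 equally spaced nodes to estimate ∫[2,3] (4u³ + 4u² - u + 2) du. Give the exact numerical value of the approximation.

h = (3 − 2)/2 = 0.5.
Nodes u₀,…,u₂ = 2, 2.5, 3.
f(u) = 4u³ + 4u² - u + 2: f₀=48, f₁=87, f₂=143.
(h/2)·[f₀ + 2f₁ + f₂] = 0.25·(365) = 91.25.

91.25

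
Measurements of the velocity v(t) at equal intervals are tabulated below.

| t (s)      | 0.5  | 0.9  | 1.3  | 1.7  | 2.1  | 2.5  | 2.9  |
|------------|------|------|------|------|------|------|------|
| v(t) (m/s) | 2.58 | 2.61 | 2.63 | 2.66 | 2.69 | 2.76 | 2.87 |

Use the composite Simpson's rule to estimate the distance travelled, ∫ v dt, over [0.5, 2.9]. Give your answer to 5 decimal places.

6.42800

h = 0.4, n = 6.
(h/3)·[y₀ + 4y₁ + 2y₂ + 4y₃ + 2y₄ + 4y₅ + y₆] = 0.133333·(48.21) = 6.42800.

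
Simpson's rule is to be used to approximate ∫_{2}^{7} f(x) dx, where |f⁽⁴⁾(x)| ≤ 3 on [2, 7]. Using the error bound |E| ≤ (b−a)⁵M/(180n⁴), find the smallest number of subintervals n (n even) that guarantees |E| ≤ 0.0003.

22

Need 9375/(180n⁴) ≤ 0.0003.
n⁴ ≥ 9375/(180·0.0003) = 173611 ⇒ n ≥ 20.4124, so the smallest even n is 22. (n must be even for Simpson's rule.)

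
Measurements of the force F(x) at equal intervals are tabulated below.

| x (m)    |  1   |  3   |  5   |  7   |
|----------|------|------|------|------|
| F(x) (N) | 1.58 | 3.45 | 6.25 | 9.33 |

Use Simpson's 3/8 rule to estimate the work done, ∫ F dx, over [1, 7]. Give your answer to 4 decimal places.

h = 2, n = 3.
(3h/8)·[y₀ + 3y₁ + 3y₂ + y₃] = 0.75·(40.01) = 30.0075.

30.0075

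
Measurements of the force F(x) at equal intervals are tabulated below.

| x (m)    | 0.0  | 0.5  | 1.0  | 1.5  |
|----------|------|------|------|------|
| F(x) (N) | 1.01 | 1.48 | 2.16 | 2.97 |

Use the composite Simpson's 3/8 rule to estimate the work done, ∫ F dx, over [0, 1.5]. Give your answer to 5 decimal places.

2.79375

h = 0.5, n = 3.
(3h/8)·[y₀ + 3y₁ + 3y₂ + y₃] = 0.1875·(14.90) = 2.79375.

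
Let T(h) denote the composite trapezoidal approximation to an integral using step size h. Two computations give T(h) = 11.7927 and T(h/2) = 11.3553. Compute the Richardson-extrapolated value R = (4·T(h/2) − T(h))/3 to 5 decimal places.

11.20950

R = (4·T(h/2) − T(h)) / 3 = (4·11.3553 − 11.7927)/3 = (33.6285)/3 = 11.20950.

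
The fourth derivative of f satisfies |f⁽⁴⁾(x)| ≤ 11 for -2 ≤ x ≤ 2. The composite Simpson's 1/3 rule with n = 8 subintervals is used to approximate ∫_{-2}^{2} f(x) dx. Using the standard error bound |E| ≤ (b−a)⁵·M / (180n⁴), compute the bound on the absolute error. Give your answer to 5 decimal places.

|E| ≤ (4)⁵·11 / (180·8⁴) = 11264/737280 = 0.01528.

0.01528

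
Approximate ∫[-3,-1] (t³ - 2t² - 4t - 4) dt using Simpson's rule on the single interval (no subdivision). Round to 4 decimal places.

-29.3333

S = (b−a)/6 · [f(-3) + 4f(-2) + f(-1)] = 0.333333·[(-37) + 4·(-12) + (-3)] = -29.3333.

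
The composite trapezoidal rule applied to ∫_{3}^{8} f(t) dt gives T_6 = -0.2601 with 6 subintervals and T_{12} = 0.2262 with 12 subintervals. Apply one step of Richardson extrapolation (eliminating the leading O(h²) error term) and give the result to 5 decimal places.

R = (4·T_{12} − T_6) / 3 = (4·0.2262 − (-0.2601))/3 = (1.1649)/3 = 0.38830.

0.38830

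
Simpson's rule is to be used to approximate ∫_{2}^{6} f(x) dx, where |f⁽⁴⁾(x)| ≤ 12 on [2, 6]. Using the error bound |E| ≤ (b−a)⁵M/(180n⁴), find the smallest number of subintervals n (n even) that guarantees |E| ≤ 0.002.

14

Need 12288/(180n⁴) ≤ 0.002.
n⁴ ≥ 12288/(180·0.002) = 34133.3 ⇒ n ≥ 13.5924, so the smallest even n is 14. (n must be even for Simpson's rule.)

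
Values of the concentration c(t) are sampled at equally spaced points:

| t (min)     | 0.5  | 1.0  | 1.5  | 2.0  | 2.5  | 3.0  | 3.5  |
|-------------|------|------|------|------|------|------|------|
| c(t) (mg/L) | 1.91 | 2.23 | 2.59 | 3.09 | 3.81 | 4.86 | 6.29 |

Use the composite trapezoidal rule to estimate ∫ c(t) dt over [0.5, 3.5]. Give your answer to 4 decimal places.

h = 0.5, n = 6.
(h/2)·[y₀ + 2y₁ + 2y₂ + 2y₃ + 2y₄ + 2y₅ + y₆] = 0.25·(41.36) = 10.3400.

10.3400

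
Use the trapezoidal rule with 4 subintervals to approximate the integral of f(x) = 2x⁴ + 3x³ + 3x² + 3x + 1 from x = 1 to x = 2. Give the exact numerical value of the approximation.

h = (2 − 1)/4 = 0.25.
Nodes x₀,…,x₄ = 1, 1.25, 1.5, 1.75, 2.
f(x) = 2x⁴ + 3x³ + 3x² + 3x + 1: f₀=12, f₁=20.1796875, f₂=32.5, f₃=50.2734375, f₄=75.
(h/2)·[f₀ + 2f₁ + 2f₂ + 2f₃ + f₄] = 0.125·(292.90625) = 36.61328125.

36.61328125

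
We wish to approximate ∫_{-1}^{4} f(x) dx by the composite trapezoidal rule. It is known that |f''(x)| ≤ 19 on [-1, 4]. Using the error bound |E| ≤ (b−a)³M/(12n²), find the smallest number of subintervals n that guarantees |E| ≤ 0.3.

26

Need 2375/(12n²) ≤ 0.3.
n² ≥ 2375/(12·0.3) = 659.722 ⇒ n ≥ 25.6851, so the smallest n is 26.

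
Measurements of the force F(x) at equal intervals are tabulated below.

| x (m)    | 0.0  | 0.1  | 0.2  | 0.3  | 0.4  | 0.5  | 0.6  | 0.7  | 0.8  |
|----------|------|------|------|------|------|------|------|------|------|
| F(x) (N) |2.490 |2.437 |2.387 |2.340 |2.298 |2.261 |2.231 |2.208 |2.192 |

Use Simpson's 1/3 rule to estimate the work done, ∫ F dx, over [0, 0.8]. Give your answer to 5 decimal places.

1.84993

h = 0.1, n = 8.
(h/3)·[y₀ + 4y₁ + 2y₂ + 4y₃ + 2y₄ + 4y₅ + 2y₆ + 4y₇ + y₈] = 0.033333·(55.498) = 1.84993.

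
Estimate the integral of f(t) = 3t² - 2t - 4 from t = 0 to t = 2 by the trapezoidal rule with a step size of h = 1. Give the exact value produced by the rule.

h = (2 − 0)/2 = 1.
Nodes t₀,…,t₂ = 0, 1, 2.
f(t) = 3t² - 2t - 4: f₀=-4, f₁=-3, f₂=4.
(h/2)·[f₀ + 2f₁ + f₂] = 0.5·(-6) = -3.

-3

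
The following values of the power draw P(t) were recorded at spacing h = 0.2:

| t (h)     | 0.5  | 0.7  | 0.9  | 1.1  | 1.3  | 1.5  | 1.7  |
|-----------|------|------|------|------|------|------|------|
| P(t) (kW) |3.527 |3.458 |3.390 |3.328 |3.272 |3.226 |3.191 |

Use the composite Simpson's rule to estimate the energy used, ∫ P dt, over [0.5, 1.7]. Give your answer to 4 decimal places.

h = 0.2, n = 6.
(h/3)·[y₀ + 4y₁ + 2y₂ + 4y₃ + 2y₄ + 4y₅ + y₆] = 0.066667·(60.090) = 4.0060.

4.0060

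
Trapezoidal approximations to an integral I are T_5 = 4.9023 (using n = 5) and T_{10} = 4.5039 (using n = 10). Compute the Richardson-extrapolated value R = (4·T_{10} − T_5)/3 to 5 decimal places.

4.37110

R = (4·T_{10} − T_5) / 3 = (4·4.5039 − 4.9023)/3 = (13.1133)/3 = 4.37110.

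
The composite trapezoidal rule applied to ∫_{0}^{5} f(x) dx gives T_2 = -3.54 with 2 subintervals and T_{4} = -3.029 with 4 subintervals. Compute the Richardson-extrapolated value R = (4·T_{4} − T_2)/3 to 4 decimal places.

-2.8587

R = (4·T_{4} − T_2) / 3 = (4·(-3.029) − (-3.54))/3 = (-8.576)/3 = -2.8587.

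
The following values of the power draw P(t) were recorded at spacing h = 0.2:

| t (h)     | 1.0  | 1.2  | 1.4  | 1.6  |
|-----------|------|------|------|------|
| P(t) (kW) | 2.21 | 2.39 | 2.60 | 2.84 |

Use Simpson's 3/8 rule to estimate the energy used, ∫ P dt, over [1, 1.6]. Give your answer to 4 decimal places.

1.5015

h = 0.2, n = 3.
(3h/8)·[y₀ + 3y₁ + 3y₂ + y₃] = 0.075·(20.02) = 1.5015.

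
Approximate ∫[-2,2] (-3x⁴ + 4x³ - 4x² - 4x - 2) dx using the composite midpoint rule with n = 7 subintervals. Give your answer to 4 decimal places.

h = (2 − (-2))/7 = 0.571429.
Midpoints m₁,…,m₇ = -1.714286, -1.142857, -0.571429, 0, 0.571429, 1.142857, 1.714286.
f(m₁)=-52.958767, f(m₂)=-13.741774, f(m₃)=-2.086631, f(m₄)=-2, f(m₅)=-5.165348, f(m₆)=-10.942940, f(m₇)=-26.369846.
h·[f(m₁) + f(m₂) + f(m₃) + f(m₄) + f(m₅) + f(m₆) + f(m₇)] = 0.571429·(-113.265306) = -64.7230.

-64.7230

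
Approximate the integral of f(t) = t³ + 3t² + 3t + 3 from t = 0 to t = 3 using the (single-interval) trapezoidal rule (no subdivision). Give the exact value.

T = (b−a)/2 · [f(0) + f(3)] = 1.5·[3 + 66] = 103.5.

103.5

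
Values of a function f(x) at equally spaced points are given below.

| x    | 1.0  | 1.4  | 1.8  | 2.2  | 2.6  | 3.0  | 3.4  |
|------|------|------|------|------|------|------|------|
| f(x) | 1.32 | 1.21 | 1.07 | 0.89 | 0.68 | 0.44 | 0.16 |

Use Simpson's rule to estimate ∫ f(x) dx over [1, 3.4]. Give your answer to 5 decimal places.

2.01867

h = 0.4, n = 6.
(h/3)·[y₀ + 4y₁ + 2y₂ + 4y₃ + 2y₄ + 4y₅ + y₆] = 0.133333·(15.14) = 2.01867.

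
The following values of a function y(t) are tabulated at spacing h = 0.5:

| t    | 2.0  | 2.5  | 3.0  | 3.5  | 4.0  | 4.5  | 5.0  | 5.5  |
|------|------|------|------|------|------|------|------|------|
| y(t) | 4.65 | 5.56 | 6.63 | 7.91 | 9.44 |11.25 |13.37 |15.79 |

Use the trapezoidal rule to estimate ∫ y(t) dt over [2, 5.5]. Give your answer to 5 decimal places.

h = 0.5, n = 7.
(h/2)·[y₀ + 2y₁ + 2y₂ + 2y₃ + 2y₄ + 2y₅ + 2y₆ + y₇] = 0.25·(128.76) = 32.19000.

32.19000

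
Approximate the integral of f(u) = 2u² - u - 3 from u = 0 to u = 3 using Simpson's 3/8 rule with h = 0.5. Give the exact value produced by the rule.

4.5

h = (3 − 0)/6 = 0.5.
Nodes u₀,…,u₆ = 0, 0.5, 1, 1.5, 2, 2.5, 3.
f(u) = 2u² - u - 3: f₀=-3, f₁=-3, f₂=-2, f₃=0, f₄=3, f₅=7, f₆=12.
(3h/8)·[f₀ + 3f₁ + 3f₂ + 2f₃ + 3f₄ + 3f₅ + f₆] = 0.1875·(24) = 4.5.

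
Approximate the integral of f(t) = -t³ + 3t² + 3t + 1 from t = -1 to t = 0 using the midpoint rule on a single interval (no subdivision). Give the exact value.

M = (b−a)·f(-0.5) = 1·(0.375) = 0.375.

0.375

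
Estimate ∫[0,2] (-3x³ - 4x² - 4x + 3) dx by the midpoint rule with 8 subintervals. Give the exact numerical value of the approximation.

h = (2 − 0)/8 = 0.25.
Midpoints m₁,…,m₈ = 0.125, 0.375, 0.625, 0.875, 1.125, 1.375, 1.625, 1.875.
f(m₁)=2.431640625, f(m₂)=0.779296875, f(m₃)=-1.794921875, f(m₄)=-5.572265625, f(m₅)=-10.833984375, f(m₆)=-17.861328125, f(m₇)=-26.935546875, f(m₈)=-38.337890625.
h·[f(m₁) + f(m₂) + f(m₃) + f(m₄) + f(m₅) + f(m₆) + f(m₇) + f(m₈)] = 0.25·(-98.125) = -24.53125.

-24.53125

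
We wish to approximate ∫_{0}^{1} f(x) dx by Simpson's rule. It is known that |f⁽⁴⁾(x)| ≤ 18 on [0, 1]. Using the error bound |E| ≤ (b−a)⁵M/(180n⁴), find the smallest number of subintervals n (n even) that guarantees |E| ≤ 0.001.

4

Need 18/(180n⁴) ≤ 0.001.
n⁴ ≥ 18/(180·0.001) = 100 ⇒ n ≥ 3.1623, so the smallest even n is 4. (n must be even for Simpson's rule.)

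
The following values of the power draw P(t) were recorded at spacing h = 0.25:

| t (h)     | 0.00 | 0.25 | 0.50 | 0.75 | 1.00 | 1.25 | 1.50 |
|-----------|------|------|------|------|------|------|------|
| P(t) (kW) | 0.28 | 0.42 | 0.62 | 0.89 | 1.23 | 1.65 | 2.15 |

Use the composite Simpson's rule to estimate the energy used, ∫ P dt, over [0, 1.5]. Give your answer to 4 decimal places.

1.4975

h = 0.25, n = 6.
(h/3)·[y₀ + 4y₁ + 2y₂ + 4y₃ + 2y₄ + 4y₅ + y₆] = 0.083333·(17.97) = 1.4975.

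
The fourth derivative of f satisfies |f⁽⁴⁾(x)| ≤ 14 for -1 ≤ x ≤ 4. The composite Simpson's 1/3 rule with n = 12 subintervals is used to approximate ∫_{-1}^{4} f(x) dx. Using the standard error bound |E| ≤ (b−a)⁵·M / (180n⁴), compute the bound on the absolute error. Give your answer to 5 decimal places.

0.01172

|E| ≤ (5)⁵·14 / (180·12⁴) = 43750/3732480 = 0.01172.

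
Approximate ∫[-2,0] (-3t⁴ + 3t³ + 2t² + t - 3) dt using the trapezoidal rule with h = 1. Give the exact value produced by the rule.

-44

h = (0 − (-2))/2 = 1.
Nodes t₀,…,t₂ = -2, -1, 0.
f(t) = -3t⁴ + 3t³ + 2t² + t - 3: f₀=-69, f₁=-8, f₂=-3.
(h/2)·[f₀ + 2f₁ + f₂] = 0.5·(-88) = -44.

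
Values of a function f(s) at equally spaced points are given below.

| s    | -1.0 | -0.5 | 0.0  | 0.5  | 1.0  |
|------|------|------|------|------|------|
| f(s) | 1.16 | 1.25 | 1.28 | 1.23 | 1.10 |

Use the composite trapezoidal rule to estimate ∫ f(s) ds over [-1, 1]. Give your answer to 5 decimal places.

h = 0.5, n = 4.
(h/2)·[y₀ + 2y₁ + 2y₂ + 2y₃ + y₄] = 0.25·(9.78) = 2.44500.

2.44500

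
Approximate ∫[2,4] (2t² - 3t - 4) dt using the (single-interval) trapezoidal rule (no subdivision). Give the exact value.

14

T = (b−a)/2 · [f(2) + f(4)] = 1·[(-2) + 16] = 14.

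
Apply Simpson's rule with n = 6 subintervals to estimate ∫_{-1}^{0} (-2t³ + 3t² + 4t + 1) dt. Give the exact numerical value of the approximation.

h = (0 − (-1))/6 = 0.166667.
Nodes t₀,…,t₆ = -1, -0.833333, -0.666667, -0.5, -0.333333, -0.166667, 0.
f(t) = -2t³ + 3t² + 4t + 1: f₀=2, f₁=0.907407, f₂=0.259259, f₃=0, f₄=0.074074, f₅=0.425926, f₆=1.
(h/3)·[f₀ + 4f₁ + 2f₂ + 4f₃ + 2f₄ + 4f₅ + f₆] = 0.055556·(9) = 0.5.

0.5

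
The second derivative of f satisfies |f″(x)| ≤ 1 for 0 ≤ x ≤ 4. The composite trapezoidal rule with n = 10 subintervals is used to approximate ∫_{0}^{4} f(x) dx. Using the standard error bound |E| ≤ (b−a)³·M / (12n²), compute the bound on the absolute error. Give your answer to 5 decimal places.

|E| ≤ (4)³·1 / (12·10²) = 64/1200 = 0.05333.

0.05333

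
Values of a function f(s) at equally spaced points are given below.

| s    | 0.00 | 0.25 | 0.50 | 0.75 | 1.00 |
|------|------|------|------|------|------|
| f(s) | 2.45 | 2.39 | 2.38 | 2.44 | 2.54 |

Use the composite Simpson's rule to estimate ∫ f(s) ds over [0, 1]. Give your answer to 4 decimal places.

h = 0.25, n = 4.
(h/3)·[y₀ + 4y₁ + 2y₂ + 4y₃ + y₄] = 0.083333·(29.07) = 2.4225.

2.4225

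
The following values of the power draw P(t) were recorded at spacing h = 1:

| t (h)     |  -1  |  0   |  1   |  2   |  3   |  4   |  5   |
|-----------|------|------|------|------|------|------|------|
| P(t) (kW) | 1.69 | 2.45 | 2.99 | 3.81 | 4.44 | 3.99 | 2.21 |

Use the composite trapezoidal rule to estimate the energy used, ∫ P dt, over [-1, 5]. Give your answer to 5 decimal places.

19.63000

h = 1, n = 6.
(h/2)·[y₀ + 2y₁ + 2y₂ + 2y₃ + 2y₄ + 2y₅ + y₆] = 0.5·(39.26) = 19.63000.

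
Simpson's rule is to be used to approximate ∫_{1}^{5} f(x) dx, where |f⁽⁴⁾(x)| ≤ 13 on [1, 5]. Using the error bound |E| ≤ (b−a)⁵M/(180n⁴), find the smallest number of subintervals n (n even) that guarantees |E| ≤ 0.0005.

20

Need 13312/(180n⁴) ≤ 0.0005.
n⁴ ≥ 13312/(180·0.0005) = 147911 ⇒ n ≥ 19.6110, so the smallest even n is 20. (n must be even for Simpson's rule.)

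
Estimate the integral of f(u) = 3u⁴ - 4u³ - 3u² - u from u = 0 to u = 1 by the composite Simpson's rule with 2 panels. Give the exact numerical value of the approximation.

-1.875

h = (1 − 0)/2 = 0.5.
Nodes u₀,…,u₂ = 0, 0.5, 1.
f(u) = 3u⁴ - 4u³ - 3u² - u: f₀=0, f₁=-1.5625, f₂=-5.
(h/3)·[f₀ + 4f₁ + f₂] = 0.166667·(-11.25) = -1.875.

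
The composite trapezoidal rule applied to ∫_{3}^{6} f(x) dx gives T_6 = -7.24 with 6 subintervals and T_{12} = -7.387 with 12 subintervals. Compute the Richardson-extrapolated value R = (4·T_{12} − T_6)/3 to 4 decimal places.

-7.4360

R = (4·T_{12} − T_6) / 3 = (4·(-7.387) − (-7.24))/3 = (-22.308)/3 = -7.4360.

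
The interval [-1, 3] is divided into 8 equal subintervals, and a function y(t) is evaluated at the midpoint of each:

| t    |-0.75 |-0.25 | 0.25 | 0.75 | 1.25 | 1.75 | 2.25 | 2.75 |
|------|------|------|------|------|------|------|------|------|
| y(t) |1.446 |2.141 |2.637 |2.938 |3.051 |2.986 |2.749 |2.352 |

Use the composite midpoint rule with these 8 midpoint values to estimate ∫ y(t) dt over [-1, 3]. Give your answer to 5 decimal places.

10.15000

h = 0.5, n = 8.
h·[y(m₁) + y(m₂) + y(m₃) + y(m₄) + y(m₅) + y(m₆) + y(m₇) + y(m₈)] = 0.5·(20.300) = 10.15000.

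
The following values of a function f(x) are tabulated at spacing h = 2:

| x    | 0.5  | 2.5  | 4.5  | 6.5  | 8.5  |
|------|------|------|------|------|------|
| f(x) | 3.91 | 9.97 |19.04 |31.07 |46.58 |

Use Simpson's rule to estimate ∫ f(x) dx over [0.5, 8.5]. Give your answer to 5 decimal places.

168.48667

h = 2, n = 4.
(h/3)·[y₀ + 4y₁ + 2y₂ + 4y₃ + y₄] = 0.666667·(252.73) = 168.48667.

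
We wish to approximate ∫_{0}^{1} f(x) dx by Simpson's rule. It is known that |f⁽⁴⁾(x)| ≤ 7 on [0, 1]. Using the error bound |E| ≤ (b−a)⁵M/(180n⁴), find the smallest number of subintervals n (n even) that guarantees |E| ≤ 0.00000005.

30

Need 7/(180n⁴) ≤ 0.00000005.
n⁴ ≥ 7/(180·0.00000005) = 777778 ⇒ n ≥ 29.6971, so the smallest even n is 30. (n must be even for Simpson's rule.)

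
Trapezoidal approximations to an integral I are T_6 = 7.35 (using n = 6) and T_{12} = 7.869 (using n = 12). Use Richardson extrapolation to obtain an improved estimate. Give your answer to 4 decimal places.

R = (4·T_{12} − T_6) / 3 = (4·7.869 − 7.35)/3 = (24.126)/3 = 8.0420.

8.0420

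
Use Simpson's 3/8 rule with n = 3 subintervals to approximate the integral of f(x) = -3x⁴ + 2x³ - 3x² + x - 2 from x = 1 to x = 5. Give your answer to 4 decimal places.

-1693.7778

h = (5 − 1)/3 = 1.333333.
Nodes x₀,…,x₃ = 1, 2.333333, 3.666667, 5.
f(x) = -3x⁴ + 2x³ - 3x² + x - 2: f₀=-5, f₁=-79.518519, f₂=-482.333333, f₃=-1697.
(3h/8)·[f₀ + 3f₁ + 3f₂ + f₃] = 0.5·(-3387.555556) = -1693.7778.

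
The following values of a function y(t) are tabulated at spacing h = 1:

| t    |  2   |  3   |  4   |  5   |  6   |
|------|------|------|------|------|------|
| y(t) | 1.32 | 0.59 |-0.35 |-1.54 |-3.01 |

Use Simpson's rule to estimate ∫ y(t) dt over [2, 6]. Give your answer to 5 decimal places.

h = 1, n = 4.
(h/3)·[y₀ + 4y₁ + 2y₂ + 4y₃ + y₄] = 0.333333·(-6.19) = -2.06333.

-2.06333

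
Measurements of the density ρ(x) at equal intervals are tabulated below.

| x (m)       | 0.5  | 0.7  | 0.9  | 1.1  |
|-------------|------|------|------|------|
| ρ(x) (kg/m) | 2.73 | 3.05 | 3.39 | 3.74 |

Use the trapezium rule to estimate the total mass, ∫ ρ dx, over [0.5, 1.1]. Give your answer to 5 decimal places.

h = 0.2, n = 3.
(h/2)·[y₀ + 2y₁ + 2y₂ + y₃] = 0.1·(19.35) = 1.93500.

1.93500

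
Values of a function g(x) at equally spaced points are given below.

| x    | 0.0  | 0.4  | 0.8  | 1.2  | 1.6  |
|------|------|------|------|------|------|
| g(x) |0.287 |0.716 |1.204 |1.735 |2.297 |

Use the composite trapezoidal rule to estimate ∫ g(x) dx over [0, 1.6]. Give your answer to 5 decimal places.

1.97880

h = 0.4, n = 4.
(h/2)·[y₀ + 2y₁ + 2y₂ + 2y₃ + y₄] = 0.2·(9.894) = 1.97880.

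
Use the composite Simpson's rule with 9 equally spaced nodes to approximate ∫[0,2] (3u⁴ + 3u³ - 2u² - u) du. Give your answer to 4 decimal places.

h = (2 − 0)/8 = 0.25.
Nodes u₀,…,u₈ = 0, 0.25, 0.5, 0.75, 1, 1.25, 1.5, 1.75, 2.
f(u) = 3u⁴ + 3u³ - 2u² - u: f₀=0, f₁=-0.31640625, f₂=-0.4375, f₃=0.33984375, f₄=3, f₅=8.80859375, f₆=19.3125, f₇=36.33984375, f₈=62.
(h/3)·[f₀ + 4f₁ + 2f₂ + 4f₃ + 2f₄ + 4f₅ + 2f₆ + 4f₇ + f₈] = 0.083333·(286.4375) = 23.8698.

23.8698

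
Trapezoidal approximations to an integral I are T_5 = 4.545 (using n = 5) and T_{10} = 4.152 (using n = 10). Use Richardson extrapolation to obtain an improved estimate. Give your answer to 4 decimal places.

R = (4·T_{10} − T_5) / 3 = (4·4.152 − 4.545)/3 = (12.063)/3 = 4.0210.

4.0210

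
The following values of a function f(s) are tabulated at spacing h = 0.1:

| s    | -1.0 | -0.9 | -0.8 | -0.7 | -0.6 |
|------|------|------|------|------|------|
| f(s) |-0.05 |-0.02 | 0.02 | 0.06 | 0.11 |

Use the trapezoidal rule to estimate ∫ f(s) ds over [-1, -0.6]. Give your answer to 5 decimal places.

0.00900

h = 0.1, n = 4.
(h/2)·[y₀ + 2y₁ + 2y₂ + 2y₃ + y₄] = 0.05·(0.18) = 0.00900.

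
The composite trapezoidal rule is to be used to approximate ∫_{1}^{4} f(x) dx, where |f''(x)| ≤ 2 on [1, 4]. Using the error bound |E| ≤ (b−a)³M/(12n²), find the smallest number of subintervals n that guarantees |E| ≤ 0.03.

13

Need 54/(12n²) ≤ 0.03.
n² ≥ 54/(12·0.03) = 150 ⇒ n ≥ 12.2474, so the smallest n is 13.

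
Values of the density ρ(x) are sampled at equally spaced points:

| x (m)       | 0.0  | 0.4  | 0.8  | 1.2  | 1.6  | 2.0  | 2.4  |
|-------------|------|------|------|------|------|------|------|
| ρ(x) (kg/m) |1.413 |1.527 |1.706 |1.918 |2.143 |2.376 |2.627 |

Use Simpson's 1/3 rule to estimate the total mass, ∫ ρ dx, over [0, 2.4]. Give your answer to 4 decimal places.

h = 0.4, n = 6.
(h/3)·[y₀ + 4y₁ + 2y₂ + 4y₃ + 2y₄ + 4y₅ + y₆] = 0.133333·(35.022) = 4.6696.

4.6696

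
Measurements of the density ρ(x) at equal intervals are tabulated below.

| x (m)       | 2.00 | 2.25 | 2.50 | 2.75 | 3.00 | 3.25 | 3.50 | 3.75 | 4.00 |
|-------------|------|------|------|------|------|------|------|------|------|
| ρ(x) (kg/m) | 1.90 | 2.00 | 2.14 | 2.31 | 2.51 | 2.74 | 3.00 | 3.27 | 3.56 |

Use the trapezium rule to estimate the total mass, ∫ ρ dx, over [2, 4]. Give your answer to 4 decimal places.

h = 0.25, n = 8.
(h/2)·[y₀ + 2y₁ + 2y₂ + 2y₃ + 2y₄ + 2y₅ + 2y₆ + 2y₇ + y₈] = 0.125·(41.40) = 5.1750.

5.1750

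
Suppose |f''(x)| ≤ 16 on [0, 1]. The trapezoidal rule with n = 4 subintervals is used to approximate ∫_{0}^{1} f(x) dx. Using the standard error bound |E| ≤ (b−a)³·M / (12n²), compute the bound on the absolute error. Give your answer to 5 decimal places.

|E| ≤ (1)³·16 / (12·4²) = 16/192 = 0.08333.

0.08333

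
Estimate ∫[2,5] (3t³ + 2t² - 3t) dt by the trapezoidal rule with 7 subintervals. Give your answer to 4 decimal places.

506.3265

h = (5 − 2)/7 = 0.428571.
Nodes t₀,…,t₇ = 2, 2.428571, 2.857143, 3.285714, 3.714286, 4.142857, 4.571429, 5.
f(t) = 3t³ + 2t² - 3t: f₀=26, f₁=47.481050, f₂=77.725948, f₃=118.151603, f₄=170.174927, f₅=235.212828, f₆=314.682216, f₇=410.
(h/2)·[f₀ + 2f₁ + 2f₂ + 2f₃ + 2f₄ + 2f₅ + 2f₆ + f₇] = 0.214286·(2362.857143) = 506.3265.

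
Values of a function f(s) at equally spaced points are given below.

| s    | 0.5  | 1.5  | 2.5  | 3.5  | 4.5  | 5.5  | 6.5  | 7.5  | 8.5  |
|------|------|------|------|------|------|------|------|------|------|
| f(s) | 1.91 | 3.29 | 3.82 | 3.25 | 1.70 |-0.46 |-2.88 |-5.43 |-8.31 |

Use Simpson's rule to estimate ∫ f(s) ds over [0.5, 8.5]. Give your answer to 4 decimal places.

h = 1, n = 8.
(h/3)·[y₀ + 4y₁ + 2y₂ + 4y₃ + 2y₄ + 4y₅ + 2y₆ + 4y₇ + y₈] = 0.333333·(1.48) = 0.4933.

0.4933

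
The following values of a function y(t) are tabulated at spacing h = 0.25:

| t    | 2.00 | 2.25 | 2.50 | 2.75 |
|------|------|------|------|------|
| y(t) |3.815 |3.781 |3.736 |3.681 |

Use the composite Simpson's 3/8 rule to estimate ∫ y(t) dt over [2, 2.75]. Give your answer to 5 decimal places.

2.81691

h = 0.25, n = 3.
(3h/8)·[y₀ + 3y₁ + 3y₂ + y₃] = 0.09375·(30.047) = 2.81691.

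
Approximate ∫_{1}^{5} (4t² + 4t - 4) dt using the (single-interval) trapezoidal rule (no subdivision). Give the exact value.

T = (b−a)/2 · [f(1) + f(5)] = 2·[4 + 116] = 240.

240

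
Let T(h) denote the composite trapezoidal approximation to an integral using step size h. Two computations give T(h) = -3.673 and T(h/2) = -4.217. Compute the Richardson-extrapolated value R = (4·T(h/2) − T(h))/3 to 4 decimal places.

-4.3983

R = (4·T(h/2) − T(h)) / 3 = (4·(-4.217) − (-3.673))/3 = (-13.195)/3 = -4.3983.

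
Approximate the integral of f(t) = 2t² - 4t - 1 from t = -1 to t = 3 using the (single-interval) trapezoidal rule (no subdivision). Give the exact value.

T = (b−a)/2 · [f(-1) + f(3)] = 2·[5 + 5] = 20.

20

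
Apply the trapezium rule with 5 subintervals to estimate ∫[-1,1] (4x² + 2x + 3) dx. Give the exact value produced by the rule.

h = (1 − (-1))/5 = 0.4.
Nodes x₀,…,x₅ = -1, -0.6, -0.2, 0.2, 0.6, 1.
f(x) = 4x² + 2x + 3: f₀=5, f₁=3.24, f₂=2.76, f₃=3.56, f₄=5.64, f₅=9.
(h/2)·[f₀ + 2f₁ + 2f₂ + 2f₃ + 2f₄ + f₅] = 0.2·(44.4) = 8.88.

8.88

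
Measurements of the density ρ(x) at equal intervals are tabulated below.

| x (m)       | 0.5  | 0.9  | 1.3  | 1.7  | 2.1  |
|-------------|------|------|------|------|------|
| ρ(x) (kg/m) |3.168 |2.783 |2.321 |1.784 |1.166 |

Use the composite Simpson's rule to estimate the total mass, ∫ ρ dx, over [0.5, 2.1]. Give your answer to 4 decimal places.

h = 0.4, n = 4.
(h/3)·[y₀ + 4y₁ + 2y₂ + 4y₃ + y₄] = 0.133333·(27.244) = 3.6325.

3.6325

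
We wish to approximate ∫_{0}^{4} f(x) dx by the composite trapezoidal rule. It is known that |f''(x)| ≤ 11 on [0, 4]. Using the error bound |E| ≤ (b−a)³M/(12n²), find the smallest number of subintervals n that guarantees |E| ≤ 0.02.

55

Need 704/(12n²) ≤ 0.02.
n² ≥ 704/(12·0.02) = 2933.33 ⇒ n ≥ 54.1603, so the smallest n is 55.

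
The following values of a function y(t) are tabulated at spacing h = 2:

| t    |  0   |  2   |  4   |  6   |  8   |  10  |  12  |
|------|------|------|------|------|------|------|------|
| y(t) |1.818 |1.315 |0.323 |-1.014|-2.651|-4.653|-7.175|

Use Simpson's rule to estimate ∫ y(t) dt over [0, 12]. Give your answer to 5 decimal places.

h = 2, n = 6.
(h/3)·[y₀ + 4y₁ + 2y₂ + 4y₃ + 2y₄ + 4y₅ + y₆] = 0.666667·(-27.421) = -18.28067.

-18.28067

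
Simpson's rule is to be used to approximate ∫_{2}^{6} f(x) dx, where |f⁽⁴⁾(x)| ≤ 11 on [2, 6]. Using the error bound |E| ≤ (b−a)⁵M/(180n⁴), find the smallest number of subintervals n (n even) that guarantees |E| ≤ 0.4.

4

Need 11264/(180n⁴) ≤ 0.4.
n⁴ ≥ 11264/(180·0.4) = 156.444 ⇒ n ≥ 3.5366, so the smallest even n is 4. (n must be even for Simpson's rule.)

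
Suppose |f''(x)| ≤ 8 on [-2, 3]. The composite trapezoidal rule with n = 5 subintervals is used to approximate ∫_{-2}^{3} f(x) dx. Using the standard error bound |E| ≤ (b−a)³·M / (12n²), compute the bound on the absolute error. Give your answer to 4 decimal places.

|E| ≤ (5)³·8 / (12·5²) = 1000/300 = 3.3333.

3.3333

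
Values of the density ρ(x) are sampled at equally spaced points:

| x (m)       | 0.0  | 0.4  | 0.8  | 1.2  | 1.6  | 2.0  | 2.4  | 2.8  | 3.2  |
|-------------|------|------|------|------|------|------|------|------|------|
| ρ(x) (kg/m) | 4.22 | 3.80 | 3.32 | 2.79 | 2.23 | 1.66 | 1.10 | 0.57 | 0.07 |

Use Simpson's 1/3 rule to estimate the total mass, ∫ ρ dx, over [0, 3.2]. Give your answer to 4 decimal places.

7.0493

h = 0.4, n = 8.
(h/3)·[y₀ + 4y₁ + 2y₂ + 4y₃ + 2y₄ + 4y₅ + 2y₆ + 4y₇ + y₈] = 0.133333·(52.87) = 7.0493.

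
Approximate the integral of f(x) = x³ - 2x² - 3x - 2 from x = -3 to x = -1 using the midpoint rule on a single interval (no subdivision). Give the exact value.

-24

M = (b−a)·f(-2) = 2·(-12) = -24.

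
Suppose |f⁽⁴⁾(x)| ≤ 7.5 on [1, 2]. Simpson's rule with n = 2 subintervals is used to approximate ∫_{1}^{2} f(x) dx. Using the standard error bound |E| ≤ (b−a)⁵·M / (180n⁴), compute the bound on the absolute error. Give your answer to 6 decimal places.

0.002604

|E| ≤ (1)⁵·7.5 / (180·2⁴) = 7.5/2880 = 0.002604.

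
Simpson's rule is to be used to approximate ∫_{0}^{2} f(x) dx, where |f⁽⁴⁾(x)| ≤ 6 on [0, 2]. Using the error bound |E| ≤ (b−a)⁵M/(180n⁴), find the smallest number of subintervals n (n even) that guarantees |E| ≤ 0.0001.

Need 192/(180n⁴) ≤ 0.0001.
n⁴ ≥ 192/(180·0.0001) = 10666.7 ⇒ n ≥ 10.1627, so the smallest even n is 12. (n must be even for Simpson's rule.)

12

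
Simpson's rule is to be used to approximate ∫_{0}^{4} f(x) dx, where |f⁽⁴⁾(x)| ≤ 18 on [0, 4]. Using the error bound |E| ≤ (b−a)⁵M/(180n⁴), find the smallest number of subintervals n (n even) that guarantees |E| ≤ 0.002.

16

Need 18432/(180n⁴) ≤ 0.002.
n⁴ ≥ 18432/(180·0.002) = 51200 ⇒ n ≥ 15.0424, so the smallest even n is 16. (n must be even for Simpson's rule.)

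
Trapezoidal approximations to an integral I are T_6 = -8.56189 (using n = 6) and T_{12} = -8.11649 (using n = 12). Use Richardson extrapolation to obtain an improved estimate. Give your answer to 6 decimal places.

R = (4·T_{12} − T_6) / 3 = (4·(-8.11649) − (-8.56189))/3 = (-23.90407)/3 = -7.968023.

-7.968023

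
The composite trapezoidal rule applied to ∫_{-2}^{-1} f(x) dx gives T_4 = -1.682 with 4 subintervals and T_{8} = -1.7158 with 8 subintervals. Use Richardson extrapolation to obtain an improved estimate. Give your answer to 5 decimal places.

-1.72707

R = (4·T_{8} − T_4) / 3 = (4·(-1.7158) − (-1.682))/3 = (-5.1812)/3 = -1.72707.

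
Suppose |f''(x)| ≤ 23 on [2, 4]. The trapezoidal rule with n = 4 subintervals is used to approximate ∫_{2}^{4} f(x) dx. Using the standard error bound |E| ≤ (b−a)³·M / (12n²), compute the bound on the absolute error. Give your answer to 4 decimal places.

0.9583

|E| ≤ (2)³·23 / (12·4²) = 184/192 = 0.9583.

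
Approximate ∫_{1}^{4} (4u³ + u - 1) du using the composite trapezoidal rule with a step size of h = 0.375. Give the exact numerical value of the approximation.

261.609375

h = (4 − 1)/8 = 0.375.
Nodes u₀,…,u₈ = 1, 1.375, 1.75, 2.125, 2.5, 2.875, 3.25, 3.625, 4.
f(u) = 4u³ + u - 1: f₀=4, f₁=10.7734375, f₂=22.1875, f₃=39.5078125, f₄=64, f₅=96.9296875, f₆=139.5625, f₇=193.1640625, f₈=259.
(h/2)·[f₀ + 2f₁ + 2f₂ + 2f₃ + 2f₄ + 2f₅ + 2f₆ + 2f₇ + f₈] = 0.1875·(1395.25) = 261.609375.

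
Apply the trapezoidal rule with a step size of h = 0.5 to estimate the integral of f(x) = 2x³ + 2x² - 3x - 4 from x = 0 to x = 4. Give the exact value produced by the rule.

h = (4 − 0)/8 = 0.5.
Nodes x₀,…,x₈ = 0, 0.5, 1, 1.5, 2, 2.5, 3, 3.5, 4.
f(x) = 2x³ + 2x² - 3x - 4: f₀=-4, f₁=-4.75, f₂=-3, f₃=2.75, f₄=14, f₅=32.25, f₆=59, f₇=95.75, f₈=144.
(h/2)·[f₀ + 2f₁ + 2f₂ + 2f₃ + 2f₄ + 2f₅ + 2f₆ + 2f₇ + f₈] = 0.25·(532) = 133.

133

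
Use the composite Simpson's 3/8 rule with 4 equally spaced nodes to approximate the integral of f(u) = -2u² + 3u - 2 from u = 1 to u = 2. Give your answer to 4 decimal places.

h = (2 − 1)/3 = 0.333333.
Nodes u₀,…,u₃ = 1, 1.333333, 1.666667, 2.
f(u) = -2u² + 3u - 2: f₀=-1, f₁=-1.555556, f₂=-2.555556, f₃=-4.
(3h/8)·[f₀ + 3f₁ + 3f₂ + f₃] = 0.125·(-17.333333) = -2.1667.

-2.1667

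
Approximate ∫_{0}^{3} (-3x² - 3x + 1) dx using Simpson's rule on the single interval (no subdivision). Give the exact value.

-37.5

S = (b−a)/6 · [f(0) + 4f(1.5) + f(3)] = 0.5·[1 + 4·(-10.25) + (-35)] = -37.5.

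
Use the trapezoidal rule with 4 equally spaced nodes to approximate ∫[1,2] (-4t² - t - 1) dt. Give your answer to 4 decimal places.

h = (2 − 1)/3 = 0.333333.
Nodes t₀,…,t₃ = 1, 1.333333, 1.666667, 2.
f(t) = -4t² - t - 1: f₀=-6, f₁=-9.444444, f₂=-13.777778, f₃=-19.
(h/2)·[f₀ + 2f₁ + 2f₂ + f₃] = 0.166667·(-71.444444) = -11.9074.

-11.9074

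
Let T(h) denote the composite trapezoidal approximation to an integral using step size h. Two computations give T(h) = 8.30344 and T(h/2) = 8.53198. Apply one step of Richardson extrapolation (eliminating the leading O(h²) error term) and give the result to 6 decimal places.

8.608160

R = (4·T(h/2) − T(h)) / 3 = (4·8.53198 − 8.30344)/3 = (25.82448)/3 = 8.608160.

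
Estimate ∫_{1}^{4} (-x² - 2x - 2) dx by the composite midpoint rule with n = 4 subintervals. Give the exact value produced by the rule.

h = (4 − 1)/4 = 0.75.
Midpoints m₁,…,m₄ = 1.375, 2.125, 2.875, 3.625.
f(m₁)=-6.640625, f(m₂)=-10.765625, f(m₃)=-16.015625, f(m₄)=-22.390625.
h·[f(m₁) + f(m₂) + f(m₃) + f(m₄)] = 0.75·(-55.8125) = -41.859375.

-41.859375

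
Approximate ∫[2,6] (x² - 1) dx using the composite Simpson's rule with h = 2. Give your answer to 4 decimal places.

65.3333

h = (6 − 2)/2 = 2.
Nodes x₀,…,x₂ = 2, 4, 6.
f(x) = x² - 1: f₀=3, f₁=15, f₂=35.
(h/3)·[f₀ + 4f₁ + f₂] = 0.666667·(98) = 65.3333.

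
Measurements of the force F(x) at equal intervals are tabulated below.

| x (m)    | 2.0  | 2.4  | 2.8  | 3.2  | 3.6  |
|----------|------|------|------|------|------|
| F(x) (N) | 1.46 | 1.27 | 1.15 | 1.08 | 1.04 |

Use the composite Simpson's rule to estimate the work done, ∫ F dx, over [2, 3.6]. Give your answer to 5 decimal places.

1.89333

h = 0.4, n = 4.
(h/3)·[y₀ + 4y₁ + 2y₂ + 4y₃ + y₄] = 0.133333·(14.20) = 1.89333.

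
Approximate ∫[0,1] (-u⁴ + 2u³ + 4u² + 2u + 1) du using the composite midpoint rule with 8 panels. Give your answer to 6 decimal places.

h = (1 − 0)/8 = 0.125.
Midpoints m₁,…,m₈ = 0.0625, 0.1875, 0.3125, 0.4375, 0.5625, 0.6875, 0.8125, 0.9375.
f(m₁)=1.1410980224609375, f(m₂)=1.5275726318359375, f(m₃)=2.0671234130859375, f(m₄)=2.7714691162109375, f(m₅)=3.6464691162109375, f(m₆)=4.6921234130859375, f(m₇)=5.9025726318359375, f(m₈)=7.2660980224609375.
h·[f(m₁) + f(m₂) + f(m₃) + f(m₄) + f(m₅) + f(m₆) + f(m₇) + f(m₈)] = 0.125·(29.0145263671875) = 3.626816.

3.626816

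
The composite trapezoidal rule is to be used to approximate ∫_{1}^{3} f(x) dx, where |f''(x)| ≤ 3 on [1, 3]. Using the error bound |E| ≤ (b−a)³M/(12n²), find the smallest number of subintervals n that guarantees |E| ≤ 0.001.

Need 24/(12n²) ≤ 0.001.
n² ≥ 24/(12·0.001) = 2000 ⇒ n ≥ 44.7214, so the smallest n is 45.

45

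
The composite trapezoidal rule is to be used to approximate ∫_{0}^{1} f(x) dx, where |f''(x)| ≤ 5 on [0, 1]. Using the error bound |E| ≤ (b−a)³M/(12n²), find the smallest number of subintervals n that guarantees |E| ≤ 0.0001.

Need 5/(12n²) ≤ 0.0001.
n² ≥ 5/(12·0.0001) = 4166.67 ⇒ n ≥ 64.5497, so the smallest n is 65.

65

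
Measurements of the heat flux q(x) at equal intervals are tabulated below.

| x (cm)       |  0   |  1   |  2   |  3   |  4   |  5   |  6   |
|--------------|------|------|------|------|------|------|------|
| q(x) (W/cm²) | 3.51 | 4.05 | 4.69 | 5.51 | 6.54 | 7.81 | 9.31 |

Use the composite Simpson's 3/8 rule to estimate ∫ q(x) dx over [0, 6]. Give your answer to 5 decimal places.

h = 1, n = 6.
(3h/8)·[y₀ + 3y₁ + 3y₂ + 2y₃ + 3y₄ + 3y₅ + y₆] = 0.375·(93.11) = 34.91625.

34.91625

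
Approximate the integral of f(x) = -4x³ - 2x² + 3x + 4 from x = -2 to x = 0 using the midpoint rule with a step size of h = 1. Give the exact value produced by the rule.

h = (0 − (-2))/2 = 1.
Midpoints m₁,…,m₂ = -1.5, -0.5.
f(m₁)=8.5, f(m₂)=2.5.
h·[f(m₁) + f(m₂)] = 1·(11) = 11.

11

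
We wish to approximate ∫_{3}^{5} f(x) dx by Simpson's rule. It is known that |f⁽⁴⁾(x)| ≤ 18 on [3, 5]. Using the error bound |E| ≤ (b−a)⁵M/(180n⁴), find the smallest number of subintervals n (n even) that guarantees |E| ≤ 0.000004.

Need 576/(180n⁴) ≤ 0.000004.
n⁴ ≥ 576/(180·0.000004) = 800000 ⇒ n ≥ 29.9070, so the smallest even n is 30. (n must be even for Simpson's rule.)

30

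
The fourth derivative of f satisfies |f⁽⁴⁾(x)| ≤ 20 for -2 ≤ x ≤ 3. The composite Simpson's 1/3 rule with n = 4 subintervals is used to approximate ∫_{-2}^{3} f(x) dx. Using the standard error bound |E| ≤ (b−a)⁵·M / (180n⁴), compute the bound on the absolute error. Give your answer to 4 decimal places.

1.3563

|E| ≤ (5)⁵·20 / (180·4⁴) = 62500/46080 = 1.3563.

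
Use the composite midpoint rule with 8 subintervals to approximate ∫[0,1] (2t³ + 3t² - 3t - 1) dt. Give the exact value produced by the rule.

-1.0078125

h = (1 − 0)/8 = 0.125.
Midpoints m₁,…,m₈ = 0.0625, 0.1875, 0.3125, 0.4375, 0.5625, 0.6875, 0.8125, 0.9375.
f(m₁)=-1.17529296875, f(m₂)=-1.44384765625, f(m₃)=-1.58349609375, f(m₄)=-1.57080078125, f(m₅)=-1.38232421875, f(m₆)=-0.99462890625, f(m₇)=-0.38427734375, f(m₈)=0.47216796875.
h·[f(m₁) + f(m₂) + f(m₃) + f(m₄) + f(m₅) + f(m₆) + f(m₇) + f(m₈)] = 0.125·(-8.0625) = -1.0078125.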